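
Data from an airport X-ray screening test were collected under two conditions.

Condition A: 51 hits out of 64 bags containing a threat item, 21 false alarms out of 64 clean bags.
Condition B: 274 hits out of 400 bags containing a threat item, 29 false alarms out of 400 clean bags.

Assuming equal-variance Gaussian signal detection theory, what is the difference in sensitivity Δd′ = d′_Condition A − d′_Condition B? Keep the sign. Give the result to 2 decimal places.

Δd′ = -0.66

Condition A: z(0.7969) = 0.831, z(0.3281) = -0.445, d' = 1.276
Condition B: z(0.6850) = 0.482, z(0.0725) = -1.457, d' = 1.939
Δd' = d'_Condition A − d'_Condition B = 1.276 − 1.939 = -0.663
Condition B has the higher sensitivity.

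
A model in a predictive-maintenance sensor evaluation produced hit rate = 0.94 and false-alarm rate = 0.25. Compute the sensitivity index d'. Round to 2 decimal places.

d' = 2.23

z(0.94) = 1.5548, z(0.25) = -0.6745
d' = z(H) − z(FA) = 1.5548 − (-0.6745) = 2.2293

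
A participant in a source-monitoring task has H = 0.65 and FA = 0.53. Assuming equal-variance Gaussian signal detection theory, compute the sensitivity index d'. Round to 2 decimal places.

Φ⁻¹(0.65) = 0.385, Φ⁻¹(0.53) = 0.075
d' = z(H) − z(FA) = 0.385 − 0.075 = 0.310

d' = 0.31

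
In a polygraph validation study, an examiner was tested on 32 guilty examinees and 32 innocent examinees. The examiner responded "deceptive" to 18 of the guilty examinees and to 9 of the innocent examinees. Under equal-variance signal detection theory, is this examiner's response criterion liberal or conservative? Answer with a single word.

conservative

z(H) = 0.157, z(FA) = -0.579
c = −½·(z(H) + z(FA)) = 0.211
c > 0 → conservative criterion (biased toward responding “no”).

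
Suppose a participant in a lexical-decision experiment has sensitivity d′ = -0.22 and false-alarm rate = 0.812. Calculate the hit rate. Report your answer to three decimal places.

hit rate = 0.747

z(false-alarm rate) = z(0.812) = 0.8853
z(H) = z(FA) + d' = 0.8853 + (-0.22) = 0.6653
hit rate = Φ(0.6653) = 0.7471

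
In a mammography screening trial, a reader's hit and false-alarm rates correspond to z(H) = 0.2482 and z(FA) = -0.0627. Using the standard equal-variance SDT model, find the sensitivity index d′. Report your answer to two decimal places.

d' = z(H) − z(FA) = 0.2482 − (-0.0627) = 0.3109

d′ = 0.31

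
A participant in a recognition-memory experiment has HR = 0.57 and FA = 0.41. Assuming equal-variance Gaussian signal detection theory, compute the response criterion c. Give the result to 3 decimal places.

c = 0.026

z(H) = z(0.57) = 0.1764
z(FA) = z(0.41) = -0.2275
c = −½·[z(H) + z(FA)] = −0.5 × (0.1764 + (-0.2275)) = 0.02555
c > 0: the participant has a conservative response bias.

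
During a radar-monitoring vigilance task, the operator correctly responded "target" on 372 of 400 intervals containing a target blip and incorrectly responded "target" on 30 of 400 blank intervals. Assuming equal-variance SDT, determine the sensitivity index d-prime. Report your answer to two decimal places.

H = 372/400 = 0.9300
FA = 30/400 = 0.0750
z(0.9300) = 1.4758, z(0.0750) = -1.4395
d' = z(H) − z(FA) = 1.4758 − (-1.4395) = 2.9153

d-prime = 2.92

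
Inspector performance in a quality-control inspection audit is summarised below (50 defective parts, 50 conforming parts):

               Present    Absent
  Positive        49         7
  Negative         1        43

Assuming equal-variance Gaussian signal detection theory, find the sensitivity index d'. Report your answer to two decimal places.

d' = 3.13

H = 49/50 = 0.9800
FA = 7/50 = 0.1400
z(H) = 2.0537
z(FA) = -1.0803
d' = z(H) − z(FA) = 2.0537 − (-1.0803) = 3.1340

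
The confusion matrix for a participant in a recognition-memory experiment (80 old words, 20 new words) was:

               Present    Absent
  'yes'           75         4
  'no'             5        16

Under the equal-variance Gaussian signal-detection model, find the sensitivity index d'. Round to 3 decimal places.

H = 75/80 = 0.9375
FA = 4/20 = 0.2000
z(H) = z(0.9375) = 1.5341
z(FA) = z(0.2000) = -0.8416
d' = z(H) − z(FA) = 1.5341 − (-0.8416) = 2.3757

d' = 2.376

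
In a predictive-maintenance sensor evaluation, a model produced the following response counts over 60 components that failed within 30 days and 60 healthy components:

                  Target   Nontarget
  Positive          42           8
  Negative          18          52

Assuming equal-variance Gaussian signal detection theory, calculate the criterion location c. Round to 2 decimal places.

c = 0.29

H = 42/60 = 0.7000
FA = 8/60 = 0.1333
z(0.7000) = 0.5244, z(0.1333) = -1.1109
c = −½·[z(H) + z(FA)] = −0.5 × (0.5244 + (-1.1109)) = 0.29325
c > 0: the model has a conservative response bias.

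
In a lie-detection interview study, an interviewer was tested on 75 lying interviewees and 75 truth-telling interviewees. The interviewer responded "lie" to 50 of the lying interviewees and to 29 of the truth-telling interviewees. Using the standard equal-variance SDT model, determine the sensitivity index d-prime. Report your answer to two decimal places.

d-prime = 0.72

H = 50/75 = 0.6667
FA = 29/75 = 0.3867
z(0.6667) = 0.4308, z(0.3867) = -0.2879
d' = z(H) − z(FA) = 0.4308 − (-0.2879) = 0.7187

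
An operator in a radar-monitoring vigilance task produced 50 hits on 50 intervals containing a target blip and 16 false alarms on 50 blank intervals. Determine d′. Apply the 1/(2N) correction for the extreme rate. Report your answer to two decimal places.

d′ = 2.79

The hit rate is 50/50 = 1, so apply the 1/(2N) correction: H → 1 − 1/(2·50) = 0.99000.
z(H) = z(0.99000) = 2.326
z(FA) = z(0.32000) = -0.468
d' = 2.326 − (-0.468) = 2.794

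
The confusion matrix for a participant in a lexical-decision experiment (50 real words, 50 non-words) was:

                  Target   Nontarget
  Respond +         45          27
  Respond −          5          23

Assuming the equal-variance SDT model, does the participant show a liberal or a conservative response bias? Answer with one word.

z(H) = 1.282, z(FA) = 0.100
c = −½·(z(H) + z(FA)) = -0.691
c < 0 → liberal criterion (biased toward responding “yes”).

liberal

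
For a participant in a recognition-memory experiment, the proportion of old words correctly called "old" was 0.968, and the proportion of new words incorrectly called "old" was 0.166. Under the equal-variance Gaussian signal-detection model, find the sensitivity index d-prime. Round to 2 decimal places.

d-prime = 2.82

z(H) = z(0.968) = 1.852
z(FA) = z(0.166) = -0.970
d' = z(H) − z(FA) = 1.852 − (-0.970) = 2.822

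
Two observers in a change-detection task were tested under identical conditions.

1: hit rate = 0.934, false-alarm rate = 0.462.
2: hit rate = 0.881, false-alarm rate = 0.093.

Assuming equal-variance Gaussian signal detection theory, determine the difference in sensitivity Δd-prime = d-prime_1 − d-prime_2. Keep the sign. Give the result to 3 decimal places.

Δd-prime = -0.901

1: z(0.934) = 1.5063, z(0.462) = -0.0954, d' = 1.6017
2: z(0.881) = 1.1800, z(0.093) = -1.3225, d' = 2.5025
Δd' = d'_1 − d'_2 = 1.6017 − 2.5025 = -0.9008
2 has the higher sensitivity.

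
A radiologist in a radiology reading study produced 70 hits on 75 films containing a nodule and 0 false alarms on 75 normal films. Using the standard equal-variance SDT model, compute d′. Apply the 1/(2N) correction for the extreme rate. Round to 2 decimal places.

The false-alarm rate is 0/75 = 0, so apply the 1/(2N) correction: FA → 1/(2·75) = 0.00667.
z(H) = z(0.93333) = 1.501
z(FA) = z(0.00667) = -2.475
d' = 1.501 − (-2.475) = 3.976

d′ = 3.98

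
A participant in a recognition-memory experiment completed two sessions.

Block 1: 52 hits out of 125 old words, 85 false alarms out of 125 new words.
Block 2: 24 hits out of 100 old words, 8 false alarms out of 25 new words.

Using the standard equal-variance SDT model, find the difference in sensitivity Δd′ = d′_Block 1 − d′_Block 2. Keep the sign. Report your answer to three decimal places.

Block 1: z(0.4160) = -0.2121, z(0.6800) = 0.4677, d' = -0.6798
Block 2: z(0.2400) = -0.7063, z(0.3200) = -0.4677, d' = -0.2386
Δd' = d'_Block 1 − d'_Block 2 = -0.6798 − (-0.2386) = -0.4412
Block 2 has the higher sensitivity.

Δd′ = -0.441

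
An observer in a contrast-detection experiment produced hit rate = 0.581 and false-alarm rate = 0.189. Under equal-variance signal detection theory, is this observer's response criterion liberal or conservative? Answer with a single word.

z(H) = 0.204, z(FA) = -0.882
c = −½·(z(H) + z(FA)) = 0.339
c > 0 → conservative criterion (biased toward responding “no”).

conservative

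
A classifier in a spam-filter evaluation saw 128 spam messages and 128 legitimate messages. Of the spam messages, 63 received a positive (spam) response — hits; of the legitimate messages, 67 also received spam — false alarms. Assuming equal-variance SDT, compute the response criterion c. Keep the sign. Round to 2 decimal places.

H = 63/128 = 0.4922
FA = 67/128 = 0.5234
z(H) = -0.020
z(FA) = 0.059
c = −½·[z(H) + z(FA)] = −0.5 × (-0.020 + 0.059) = -0.0195

c = -0.02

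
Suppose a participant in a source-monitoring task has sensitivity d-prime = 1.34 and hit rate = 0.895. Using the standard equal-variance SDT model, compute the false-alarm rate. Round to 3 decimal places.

z(hit rate) = z(0.895) = 1.2536
z(FA) = z(H) − d' = 1.2536 − 1.34 = -0.0864
false-alarm rate = Φ(-0.0864) = 0.4656

false-alarm rate = 0.466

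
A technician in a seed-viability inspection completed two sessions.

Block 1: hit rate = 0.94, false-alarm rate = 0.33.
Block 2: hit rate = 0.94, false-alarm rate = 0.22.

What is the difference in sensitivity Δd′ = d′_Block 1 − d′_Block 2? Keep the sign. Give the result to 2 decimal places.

Block 1: z(0.94) = 1.555, z(0.33) = -0.440, d' = 1.995
Block 2: z(0.94) = 1.555, z(0.22) = -0.772, d' = 2.327
Δd' = d'_Block 1 − d'_Block 2 = 1.995 − 2.327 = -0.332
Block 2 has the higher sensitivity.

Δd′ = -0.33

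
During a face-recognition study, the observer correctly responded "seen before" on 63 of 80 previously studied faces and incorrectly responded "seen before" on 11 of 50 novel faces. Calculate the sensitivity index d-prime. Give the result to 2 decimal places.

H = 63/80 = 0.7875
FA = 11/50 = 0.2200
z(H) = z(0.7875) = 0.798
z(FA) = z(0.2200) = -0.772
d' = z(H) − z(FA) = 0.798 − (-0.772) = 1.570

d-prime = 1.57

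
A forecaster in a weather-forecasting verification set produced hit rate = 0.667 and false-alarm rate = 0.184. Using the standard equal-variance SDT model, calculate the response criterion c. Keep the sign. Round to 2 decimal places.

z(0.667) = 0.4316, z(0.184) = -0.9002
c = −½·[z(H) + z(FA)] = −0.5 × (0.4316 + (-0.9002)) = 0.2343

c = 0.23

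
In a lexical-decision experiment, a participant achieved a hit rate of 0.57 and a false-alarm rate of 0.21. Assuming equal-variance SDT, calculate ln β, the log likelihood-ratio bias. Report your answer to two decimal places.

z(H) = z(0.57) = 0.176
z(FA) = z(0.21) = -0.806
ln β = −½·[z(H)² − z(FA)²] = −0.5 × (0.031 − 0.650) = 0.3095

ln β = 0.31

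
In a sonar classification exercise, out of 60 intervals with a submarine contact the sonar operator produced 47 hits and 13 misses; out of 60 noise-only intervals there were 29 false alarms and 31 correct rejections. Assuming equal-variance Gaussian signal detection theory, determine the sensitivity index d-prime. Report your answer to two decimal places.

d-prime = 0.83

H = 47/60 = 0.7833
FA = 29/60 = 0.4833
Φ⁻¹(0.7833) = 0.7834, Φ⁻¹(0.4833) = -0.0419
d' = z(H) − z(FA) = 0.7834 − (-0.0419) = 0.8253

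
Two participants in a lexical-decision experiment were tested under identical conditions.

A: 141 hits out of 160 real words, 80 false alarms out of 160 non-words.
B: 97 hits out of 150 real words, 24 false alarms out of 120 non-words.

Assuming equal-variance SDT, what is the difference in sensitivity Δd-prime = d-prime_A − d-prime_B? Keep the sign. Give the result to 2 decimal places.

A: z(0.8812) = 1.181, z(0.5000) = 0.000, d' = 1.181
B: z(0.6467) = 0.376, z(0.2000) = -0.842, d' = 1.218
Δd' = d'_A − d'_B = 1.181 − 1.218 = -0.037
B has the higher sensitivity.

Δd-prime = -0.04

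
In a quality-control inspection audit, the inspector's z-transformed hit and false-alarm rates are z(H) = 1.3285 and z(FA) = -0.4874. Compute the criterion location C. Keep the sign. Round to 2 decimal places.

C = -0.42

c = −½·[z(H) + z(FA)] = −½·(1.3285 + (-0.4874)) = -0.42055
c < 0: the inspector has a liberal response bias.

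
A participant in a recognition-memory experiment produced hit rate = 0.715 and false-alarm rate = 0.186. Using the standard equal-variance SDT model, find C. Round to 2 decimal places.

z(0.715) = 0.568, z(0.186) = -0.893
c = −½·[z(H) + z(FA)] = −0.5 × (0.568 + (-0.893)) = 0.1625
c > 0: the participant has a conservative response bias.

C = 0.16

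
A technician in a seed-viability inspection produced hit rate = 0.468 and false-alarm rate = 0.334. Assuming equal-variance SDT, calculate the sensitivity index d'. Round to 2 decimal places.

d' = 0.35

z(0.468) = -0.0803, z(0.334) = -0.4289
d' = z(H) − z(FA) = -0.0803 − (-0.4289) = 0.3486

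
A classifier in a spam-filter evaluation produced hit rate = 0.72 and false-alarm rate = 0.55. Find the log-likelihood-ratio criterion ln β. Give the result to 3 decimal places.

ln β = -0.162

Φ⁻¹(0.72) = 0.5828, Φ⁻¹(0.55) = 0.1257
ln β = −½·[z(H)² − z(FA)²] = −0.5 × (0.3397 − 0.0158) = -0.16195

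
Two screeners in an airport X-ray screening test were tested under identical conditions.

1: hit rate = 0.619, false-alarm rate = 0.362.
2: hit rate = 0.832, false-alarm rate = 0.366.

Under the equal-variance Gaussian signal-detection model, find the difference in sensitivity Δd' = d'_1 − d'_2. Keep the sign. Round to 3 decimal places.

Δd' = -0.649

1: z(0.619) = 0.3029, z(0.362) = -0.3531, d' = 0.6560
2: z(0.832) = 0.9621, z(0.366) = -0.3425, d' = 1.3046
Δd' = d'_1 − d'_2 = 0.6560 − 1.3046 = -0.6486
2 has the higher sensitivity.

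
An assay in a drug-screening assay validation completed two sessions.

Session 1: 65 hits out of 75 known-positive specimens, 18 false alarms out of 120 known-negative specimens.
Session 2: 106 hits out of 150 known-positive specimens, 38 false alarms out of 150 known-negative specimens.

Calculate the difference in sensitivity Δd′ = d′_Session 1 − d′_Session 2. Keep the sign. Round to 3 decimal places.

Δd′ = 0.939

Session 1: z(0.8667) = 1.1109, z(0.1500) = -1.0364, d' = 2.1473
Session 2: z(0.7067) = 0.5438, z(0.2533) = -0.6641, d' = 1.2079
Δd' = d'_Session 1 − d'_Session 2 = 2.1473 − 1.2079 = 0.9394
Session 1 has the higher sensitivity.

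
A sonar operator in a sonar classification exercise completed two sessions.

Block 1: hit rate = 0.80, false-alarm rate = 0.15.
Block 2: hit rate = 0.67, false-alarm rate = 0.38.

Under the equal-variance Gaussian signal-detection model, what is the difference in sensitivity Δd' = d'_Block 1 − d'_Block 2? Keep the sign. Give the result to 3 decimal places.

Block 1: z(0.80) = 0.8416, z(0.15) = -1.0364, d' = 1.8780
Block 2: z(0.67) = 0.4399, z(0.38) = -0.3055, d' = 0.7454
Δd' = d'_Block 1 − d'_Block 2 = 1.8780 − 0.7454 = 1.1326
Block 1 has the higher sensitivity.

Δd' = 1.133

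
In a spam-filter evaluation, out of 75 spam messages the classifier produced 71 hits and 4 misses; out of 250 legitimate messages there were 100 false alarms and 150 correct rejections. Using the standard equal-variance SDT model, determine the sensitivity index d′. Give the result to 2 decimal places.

d′ = 1.87

H = 71/75 = 0.9467
FA = 100/250 = 0.4000
Φ⁻¹(H) = 1.6137
Φ⁻¹(FA) = -0.2533
d' = z(H) − z(FA) = 1.6137 − (-0.2533) = 1.8670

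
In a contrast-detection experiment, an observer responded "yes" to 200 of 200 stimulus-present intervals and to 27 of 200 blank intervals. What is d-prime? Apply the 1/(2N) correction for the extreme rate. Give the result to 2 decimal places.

d-prime = 3.91

The hit rate is 200/200 = 1, so apply the 1/(2N) correction: H → 1 − 1/(2·200) = 0.99750.
z(H) = z(0.99750) = 2.807
z(FA) = z(0.13500) = -1.103
d' = 2.807 − (-1.103) = 3.910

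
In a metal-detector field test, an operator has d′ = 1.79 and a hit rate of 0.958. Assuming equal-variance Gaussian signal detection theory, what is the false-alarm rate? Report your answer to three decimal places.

z(hit rate) = z(0.958) = 1.7279
z(FA) = z(H) − d' = 1.7279 − 1.79 = -0.0621
false-alarm rate = Φ(-0.0621) = 0.4752

false-alarm rate = 0.475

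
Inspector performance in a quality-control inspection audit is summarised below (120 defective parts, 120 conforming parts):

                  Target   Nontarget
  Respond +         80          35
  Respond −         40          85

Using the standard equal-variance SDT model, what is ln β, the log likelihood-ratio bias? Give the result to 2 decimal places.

ln β = 0.06

H = 80/120 = 0.6667
FA = 35/120 = 0.2917
z(0.6667) = 0.431, z(0.2917) = -0.548
ln β = −½·[z(H)² − z(FA)²] = −0.5 × (0.186 − 0.300) = 0.057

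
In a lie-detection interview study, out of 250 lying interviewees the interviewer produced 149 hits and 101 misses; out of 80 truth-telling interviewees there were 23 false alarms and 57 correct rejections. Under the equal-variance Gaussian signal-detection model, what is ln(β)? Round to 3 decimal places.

H = 149/250 = 0.5960
FA = 23/80 = 0.2875
z(0.5960) = 0.2430, z(0.2875) = -0.5607
ln β = −½·[z(H)² − z(FA)²] = −0.5 × (0.0590 − 0.3144) = 0.1277

ln β = 0.128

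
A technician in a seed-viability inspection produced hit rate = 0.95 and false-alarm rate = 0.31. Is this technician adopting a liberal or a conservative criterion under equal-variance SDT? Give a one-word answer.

z(H) = 1.645, z(FA) = -0.496
c = −½·(z(H) + z(FA)) = -0.5745
c < 0 → liberal criterion (biased toward responding “yes”).

liberal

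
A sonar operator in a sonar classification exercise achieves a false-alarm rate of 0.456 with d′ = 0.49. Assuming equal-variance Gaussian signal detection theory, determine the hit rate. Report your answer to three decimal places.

z(false-alarm rate) = z(0.456) = -0.1105
z(H) = z(FA) + d' = -0.1105 + 0.49 = 0.3795
hit rate = Φ(0.3795) = 0.6478

hit rate = 0.648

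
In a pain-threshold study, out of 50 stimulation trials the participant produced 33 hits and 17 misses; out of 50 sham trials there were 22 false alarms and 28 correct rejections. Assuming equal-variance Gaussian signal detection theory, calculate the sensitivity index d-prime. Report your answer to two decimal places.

H = 33/50 = 0.6600
FA = 22/50 = 0.4400
z(H) = 0.412
z(FA) = -0.151
d' = z(H) − z(FA) = 0.412 − (-0.151) = 0.563

d-prime = 0.56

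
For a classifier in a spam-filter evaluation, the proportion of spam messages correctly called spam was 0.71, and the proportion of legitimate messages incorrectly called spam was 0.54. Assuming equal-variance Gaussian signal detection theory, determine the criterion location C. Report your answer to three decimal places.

z(0.71) = 0.5534, z(0.54) = 0.1004
c = −½·[z(H) + z(FA)] = −0.5 × (0.5534 + 0.1004) = -0.3269

C = -0.327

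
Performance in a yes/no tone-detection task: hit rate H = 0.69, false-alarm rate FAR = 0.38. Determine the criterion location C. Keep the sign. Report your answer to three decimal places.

z(H) = 0.4959
z(FA) = -0.3055
c = −½·[z(H) + z(FA)] = −0.5 × (0.4959 + (-0.3055)) = -0.0952
c < 0: the listener has a liberal response bias.

C = -0.095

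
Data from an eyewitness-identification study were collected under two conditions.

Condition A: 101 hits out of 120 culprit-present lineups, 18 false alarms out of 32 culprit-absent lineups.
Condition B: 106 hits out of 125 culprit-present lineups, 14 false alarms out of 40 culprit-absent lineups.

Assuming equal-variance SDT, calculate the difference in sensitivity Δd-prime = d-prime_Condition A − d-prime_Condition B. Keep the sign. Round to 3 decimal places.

Δd-prime = -0.569

Condition A: z(0.8417) = 1.0015, z(0.5625) = 0.1573, d' = 0.8442
Condition B: z(0.8480) = 1.0279, z(0.3500) = -0.3853, d' = 1.4132
Δd' = d'_Condition A − d'_Condition B = 0.8442 − 1.4132 = -0.5690
Condition B has the higher sensitivity.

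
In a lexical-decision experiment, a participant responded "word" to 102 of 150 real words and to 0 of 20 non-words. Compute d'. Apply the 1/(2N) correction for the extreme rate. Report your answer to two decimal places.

The false-alarm rate is 0/20 = 0, so apply the 1/(2N) correction: FA → 1/(2·20) = 0.02500.
z(H) = z(0.68000) = 0.468
z(FA) = z(0.02500) = -1.960
d' = 0.468 − (-1.960) = 2.428

d' = 2.43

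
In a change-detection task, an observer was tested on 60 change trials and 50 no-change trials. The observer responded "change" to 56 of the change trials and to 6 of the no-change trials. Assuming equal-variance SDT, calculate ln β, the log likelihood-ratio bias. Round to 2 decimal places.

H = 56/60 = 0.9333
FA = 6/50 = 0.1200
z(H) = z(0.9333) = 1.501
z(FA) = z(0.1200) = -1.175
ln β = −½·[z(H)² − z(FA)²] = −0.5 × (2.253 − 1.381) = -0.436

ln β = -0.44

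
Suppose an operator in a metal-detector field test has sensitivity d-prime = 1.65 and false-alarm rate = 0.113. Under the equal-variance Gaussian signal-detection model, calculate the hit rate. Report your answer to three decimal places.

hit rate = 0.670

z(false-alarm rate) = z(0.113) = -1.2107
z(H) = z(FA) + d' = -1.2107 + 1.65 = 0.4393
hit rate = Φ(0.4393) = 0.6698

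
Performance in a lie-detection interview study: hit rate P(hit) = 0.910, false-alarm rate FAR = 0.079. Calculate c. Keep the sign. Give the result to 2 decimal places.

z(0.910) = 1.341, z(0.079) = -1.412
c = −½·[z(H) + z(FA)] = −0.5 × (1.341 + (-1.412)) = 0.0355
c > 0: the interviewer has a conservative response bias.

c = 0.04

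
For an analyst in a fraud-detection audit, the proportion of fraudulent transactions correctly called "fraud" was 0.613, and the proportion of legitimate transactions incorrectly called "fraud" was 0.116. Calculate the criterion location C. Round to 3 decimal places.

C = 0.454

z(0.613) = 0.2871, z(0.116) = -1.1952
c = −½·[z(H) + z(FA)] = −0.5 × (0.2871 + (-1.1952)) = 0.45405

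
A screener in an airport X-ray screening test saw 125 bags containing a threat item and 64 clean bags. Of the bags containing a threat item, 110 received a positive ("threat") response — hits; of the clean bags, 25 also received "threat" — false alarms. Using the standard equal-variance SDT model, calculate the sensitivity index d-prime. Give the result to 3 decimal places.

H = 110/125 = 0.8800
FA = 25/64 = 0.3906
Φ⁻¹(H) = Φ⁻¹(0.8800) = 1.1750
Φ⁻¹(FA) = Φ⁻¹(0.3906) = -0.2778
d' = z(H) − z(FA) = 1.1750 − (-0.2778) = 1.4528

d-prime = 1.453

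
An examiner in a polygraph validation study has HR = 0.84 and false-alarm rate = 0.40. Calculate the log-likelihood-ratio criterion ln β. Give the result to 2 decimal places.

ln β = -0.46

z(0.84) = 0.994, z(0.40) = -0.253
ln β = −½·[z(H)² − z(FA)²] = −0.5 × (0.988 − 0.064) = -0.462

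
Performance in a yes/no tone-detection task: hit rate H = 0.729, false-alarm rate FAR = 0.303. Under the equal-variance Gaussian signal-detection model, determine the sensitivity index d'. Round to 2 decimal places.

Φ⁻¹(H) = Φ⁻¹(0.729) = 0.610
Φ⁻¹(FA) = Φ⁻¹(0.303) = -0.516
d' = z(H) − z(FA) = 0.610 − (-0.516) = 1.126

d' = 1.13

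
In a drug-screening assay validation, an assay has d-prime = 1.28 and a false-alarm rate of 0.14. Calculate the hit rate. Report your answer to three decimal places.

z(false-alarm rate) = z(0.14) = -1.0803
z(H) = z(FA) + d' = -1.0803 + 1.28 = 0.1997
hit rate = Φ(0.1997) = 0.5791

hit rate = 0.579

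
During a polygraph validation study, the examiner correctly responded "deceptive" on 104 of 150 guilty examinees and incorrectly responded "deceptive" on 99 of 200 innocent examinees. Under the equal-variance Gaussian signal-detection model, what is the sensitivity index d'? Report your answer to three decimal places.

H = 104/150 = 0.6933
FA = 99/200 = 0.4950
Φ⁻¹(0.6933) = 0.5052, Φ⁻¹(0.4950) = -0.0125
d' = z(H) − z(FA) = 0.5052 − (-0.0125) = 0.5177

d' = 0.518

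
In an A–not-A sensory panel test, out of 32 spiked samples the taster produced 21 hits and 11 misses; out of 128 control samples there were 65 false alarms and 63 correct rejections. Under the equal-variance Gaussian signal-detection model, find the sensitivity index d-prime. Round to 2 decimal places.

d-prime = 0.38

H = 21/32 = 0.6562
FA = 65/128 = 0.5078
Φ⁻¹(H) = 0.402
Φ⁻¹(FA) = 0.020
d' = z(H) − z(FA) = 0.402 − 0.020 = 0.382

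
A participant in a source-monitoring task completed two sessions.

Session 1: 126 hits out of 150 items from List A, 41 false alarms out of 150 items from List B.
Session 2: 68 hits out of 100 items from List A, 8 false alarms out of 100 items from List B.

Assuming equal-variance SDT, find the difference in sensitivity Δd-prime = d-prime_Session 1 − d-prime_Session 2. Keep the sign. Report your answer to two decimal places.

Session 1: z(0.8400) = 0.994, z(0.2733) = -0.603, d' = 1.597
Session 2: z(0.6800) = 0.468, z(0.0800) = -1.405, d' = 1.873
Δd' = d'_Session 1 − d'_Session 2 = 1.597 − 1.873 = -0.276
Session 2 has the higher sensitivity.

Δd-prime = -0.28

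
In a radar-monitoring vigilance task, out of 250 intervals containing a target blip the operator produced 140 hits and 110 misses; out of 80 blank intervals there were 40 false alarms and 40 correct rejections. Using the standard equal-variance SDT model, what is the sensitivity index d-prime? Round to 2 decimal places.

H = 140/250 = 0.5600
FA = 40/80 = 0.5000
z(H) = 0.151
z(FA) = 0.000
d' = z(H) − z(FA) = 0.151 − 0.000 = 0.151

d-prime = 0.15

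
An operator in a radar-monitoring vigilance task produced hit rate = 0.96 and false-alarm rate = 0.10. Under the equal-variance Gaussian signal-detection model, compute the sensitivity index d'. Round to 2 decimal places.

d' = 3.03

z(H) = 1.7507
z(FA) = -1.2816
d' = z(H) − z(FA) = 1.7507 − (-1.2816) = 3.0323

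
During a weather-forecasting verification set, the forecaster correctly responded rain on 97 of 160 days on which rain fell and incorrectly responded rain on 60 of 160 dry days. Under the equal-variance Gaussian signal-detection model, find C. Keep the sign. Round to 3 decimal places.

C = 0.025

H = 97/160 = 0.6062
FA = 60/160 = 0.3750
z(H) = 0.2694
z(FA) = -0.3186
c = −½·[z(H) + z(FA)] = −0.5 × (0.2694 + (-0.3186)) = 0.0246
c > 0: the forecaster has a conservative response bias.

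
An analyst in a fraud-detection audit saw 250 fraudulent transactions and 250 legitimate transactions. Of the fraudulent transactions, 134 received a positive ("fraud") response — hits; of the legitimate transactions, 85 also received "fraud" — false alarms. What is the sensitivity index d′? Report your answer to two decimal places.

H = 134/250 = 0.5360
FA = 85/250 = 0.3400
z(H) = z(0.5360) = 0.0904
z(FA) = z(0.3400) = -0.4125
d' = z(H) − z(FA) = 0.0904 − (-0.4125) = 0.5029

d′ = 0.50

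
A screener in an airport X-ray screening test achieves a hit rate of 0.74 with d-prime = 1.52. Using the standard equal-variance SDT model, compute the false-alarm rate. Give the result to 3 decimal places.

z(hit rate) = z(0.74) = 0.6433
z(FA) = z(H) − d' = 0.6433 − 1.52 = -0.8767
false-alarm rate = Φ(-0.8767) = 0.1903

false-alarm rate = 0.190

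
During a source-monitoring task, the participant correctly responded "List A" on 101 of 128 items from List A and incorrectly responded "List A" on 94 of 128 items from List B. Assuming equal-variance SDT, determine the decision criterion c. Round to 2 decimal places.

H = 101/128 = 0.7891
FA = 94/128 = 0.7344
z(H) = z(0.7891) = 0.803
z(FA) = z(0.7344) = 0.626
c = −½·[z(H) + z(FA)] = −0.5 × (0.803 + 0.626) = -0.7145

c = -0.71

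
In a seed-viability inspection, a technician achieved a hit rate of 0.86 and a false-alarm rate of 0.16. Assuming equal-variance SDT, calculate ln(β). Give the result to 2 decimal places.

ln β = -0.09

z(H) = 1.080
z(FA) = -0.994
ln β = −½·[z(H)² − z(FA)²] = −0.5 × (1.166 − 0.988) = -0.089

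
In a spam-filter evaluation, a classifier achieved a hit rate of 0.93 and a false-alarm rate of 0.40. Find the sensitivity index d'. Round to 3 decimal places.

z(H) = 1.4758
z(FA) = -0.2533
d' = z(H) − z(FA) = 1.4758 − (-0.2533) = 1.7291

d' = 1.729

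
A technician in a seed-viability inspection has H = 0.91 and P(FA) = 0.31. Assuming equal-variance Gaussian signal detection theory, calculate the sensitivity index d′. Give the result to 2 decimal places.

d′ = 1.84

Φ⁻¹(0.91) = 1.3408, Φ⁻¹(0.31) = -0.4959
d' = z(H) − z(FA) = 1.3408 − (-0.4959) = 1.8367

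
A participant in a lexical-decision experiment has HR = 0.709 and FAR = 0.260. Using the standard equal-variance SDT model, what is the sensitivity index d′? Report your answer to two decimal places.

d′ = 1.19

z(H) = z(0.709) = 0.550
z(FA) = z(0.260) = -0.643
d' = z(H) − z(FA) = 0.550 − (-0.643) = 1.193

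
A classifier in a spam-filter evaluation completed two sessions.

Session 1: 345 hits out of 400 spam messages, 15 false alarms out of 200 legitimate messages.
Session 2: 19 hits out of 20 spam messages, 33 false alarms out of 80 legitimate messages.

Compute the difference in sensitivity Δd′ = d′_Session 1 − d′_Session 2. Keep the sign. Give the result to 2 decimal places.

Δd′ = 0.67

Session 1: z(0.8625) = 1.092, z(0.0750) = -1.440, d' = 2.532
Session 2: z(0.9500) = 1.645, z(0.4125) = -0.221, d' = 1.866
Δd' = d'_Session 1 − d'_Session 2 = 2.532 − 1.866 = 0.666
Session 1 has the higher sensitivity.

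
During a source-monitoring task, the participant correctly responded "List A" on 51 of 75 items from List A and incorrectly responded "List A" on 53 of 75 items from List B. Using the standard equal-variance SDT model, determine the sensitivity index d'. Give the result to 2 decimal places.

H = 51/75 = 0.6800
FA = 53/75 = 0.7067
z(H) = 0.468
z(FA) = 0.544
d' = z(H) − z(FA) = 0.468 − 0.544 = -0.076

d' = -0.08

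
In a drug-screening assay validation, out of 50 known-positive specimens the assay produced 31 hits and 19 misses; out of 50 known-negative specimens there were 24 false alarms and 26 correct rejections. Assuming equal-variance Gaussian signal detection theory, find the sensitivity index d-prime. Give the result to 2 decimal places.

H = 31/50 = 0.6200
FA = 24/50 = 0.4800
Φ⁻¹(H) = Φ⁻¹(0.6200) = 0.305
Φ⁻¹(FA) = Φ⁻¹(0.4800) = -0.050
d' = z(H) − z(FA) = 0.305 − (-0.050) = 0.355

d-prime = 0.36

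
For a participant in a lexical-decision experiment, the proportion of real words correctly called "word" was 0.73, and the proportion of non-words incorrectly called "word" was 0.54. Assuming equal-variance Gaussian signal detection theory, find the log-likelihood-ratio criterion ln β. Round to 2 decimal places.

ln β = -0.18

z(H) = 0.613
z(FA) = 0.100
ln β = −½·[z(H)² − z(FA)²] = −0.5 × (0.376 − 0.010) = -0.183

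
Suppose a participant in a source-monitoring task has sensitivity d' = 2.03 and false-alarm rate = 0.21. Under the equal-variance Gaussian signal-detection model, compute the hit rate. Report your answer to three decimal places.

hit rate = 0.889

z(false-alarm rate) = z(0.21) = -0.8064
z(H) = z(FA) + d' = -0.8064 + 2.03 = 1.2236
hit rate = Φ(1.2236) = 0.8894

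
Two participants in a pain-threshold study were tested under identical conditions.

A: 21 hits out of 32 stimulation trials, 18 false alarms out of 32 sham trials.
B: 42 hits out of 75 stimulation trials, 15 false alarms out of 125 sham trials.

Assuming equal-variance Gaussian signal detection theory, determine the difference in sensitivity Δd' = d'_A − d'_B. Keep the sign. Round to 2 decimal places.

A: z(0.6562) = 0.402, z(0.5625) = 0.157, d' = 0.245
B: z(0.5600) = 0.151, z(0.1200) = -1.175, d' = 1.326
Δd' = d'_A − d'_B = 0.245 − 1.326 = -1.081
B has the higher sensitivity.

Δd' = -1.08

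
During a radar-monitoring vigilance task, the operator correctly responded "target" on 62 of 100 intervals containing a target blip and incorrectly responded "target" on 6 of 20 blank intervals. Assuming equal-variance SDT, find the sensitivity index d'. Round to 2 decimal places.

H = 62/100 = 0.6200
FA = 6/20 = 0.3000
Φ⁻¹(H) = Φ⁻¹(0.6200) = 0.305
Φ⁻¹(FA) = Φ⁻¹(0.3000) = -0.524
d' = z(H) − z(FA) = 0.305 − (-0.524) = 0.829

d' = 0.83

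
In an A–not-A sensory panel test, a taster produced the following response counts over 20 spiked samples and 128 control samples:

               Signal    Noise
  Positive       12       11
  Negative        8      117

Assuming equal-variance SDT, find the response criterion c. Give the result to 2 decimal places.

c = 0.56

H = 12/20 = 0.6000
FA = 11/128 = 0.0859
z(H) = 0.253
z(FA) = -1.366
c = −½·[z(H) + z(FA)] = −0.5 × (0.253 + (-1.366)) = 0.5565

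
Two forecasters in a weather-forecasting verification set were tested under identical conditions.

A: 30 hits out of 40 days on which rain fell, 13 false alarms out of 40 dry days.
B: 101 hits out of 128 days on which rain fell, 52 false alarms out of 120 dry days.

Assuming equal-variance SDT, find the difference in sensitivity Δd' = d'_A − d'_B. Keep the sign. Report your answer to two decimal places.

Δd' = 0.16

A: z(0.7500) = 0.674, z(0.3250) = -0.454, d' = 1.128
B: z(0.7891) = 0.803, z(0.4333) = -0.168, d' = 0.971
Δd' = d'_A − d'_B = 1.128 − 0.971 = 0.157
A has the higher sensitivity.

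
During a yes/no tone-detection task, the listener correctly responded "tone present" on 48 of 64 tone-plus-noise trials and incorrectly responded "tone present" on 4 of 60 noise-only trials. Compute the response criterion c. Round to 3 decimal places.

c = 0.413

H = 48/64 = 0.7500
FA = 4/60 = 0.0667
z(H) = 0.6745
z(FA) = -1.5008
c = −½·[z(H) + z(FA)] = −0.5 × (0.6745 + (-1.5008)) = 0.41315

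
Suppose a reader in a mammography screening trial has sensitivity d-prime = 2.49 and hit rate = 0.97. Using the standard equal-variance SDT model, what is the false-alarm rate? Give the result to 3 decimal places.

z(hit rate) = z(0.97) = 1.8808
z(FA) = z(H) − d' = 1.8808 − 2.49 = -0.6092
false-alarm rate = Φ(-0.6092) = 0.2712

false-alarm rate = 0.271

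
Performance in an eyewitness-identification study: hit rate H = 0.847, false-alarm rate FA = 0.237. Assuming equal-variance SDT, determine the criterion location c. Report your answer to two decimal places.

c = -0.15

Φ⁻¹(0.847) = 1.024, Φ⁻¹(0.237) = -0.716
c = −½·[z(H) + z(FA)] = −0.5 × (1.024 + (-0.716)) = -0.154
c < 0: the witness has a liberal response bias.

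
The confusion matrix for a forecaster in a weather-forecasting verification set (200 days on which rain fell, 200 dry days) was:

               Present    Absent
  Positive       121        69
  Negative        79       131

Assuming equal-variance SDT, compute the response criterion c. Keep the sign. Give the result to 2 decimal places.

c = 0.07

H = 121/200 = 0.6050
FA = 69/200 = 0.3450
z(H) = z(0.6050) = 0.266
z(FA) = z(0.3450) = -0.399
c = −½·[z(H) + z(FA)] = −0.5 × (0.266 + (-0.399)) = 0.0665
c > 0: the forecaster has a conservative response bias.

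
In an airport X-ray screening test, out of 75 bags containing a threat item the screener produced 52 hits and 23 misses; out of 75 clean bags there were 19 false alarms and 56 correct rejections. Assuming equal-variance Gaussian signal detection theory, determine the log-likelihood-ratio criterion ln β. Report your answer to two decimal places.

H = 52/75 = 0.6933
FA = 19/75 = 0.2533
Φ⁻¹(H) = 0.505
Φ⁻¹(FA) = -0.664
ln β = −½·[z(H)² − z(FA)²] = −0.5 × (0.255 − 0.441) = 0.093

ln β = 0.09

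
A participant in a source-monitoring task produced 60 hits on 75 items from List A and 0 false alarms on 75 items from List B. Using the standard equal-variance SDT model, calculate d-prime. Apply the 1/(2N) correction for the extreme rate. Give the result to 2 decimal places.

The false-alarm rate is 0/75 = 0, so apply the 1/(2N) correction: FA → 1/(2·75) = 0.00667.
z(H) = z(0.80000) = 0.842
z(FA) = z(0.00667) = -2.475
d' = 0.842 − (-2.475) = 3.317

d-prime = 3.32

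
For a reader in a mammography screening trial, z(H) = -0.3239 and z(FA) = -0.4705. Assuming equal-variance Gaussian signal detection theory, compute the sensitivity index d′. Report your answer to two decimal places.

d' = z(H) − z(FA) = -0.3239 − (-0.4705) = 0.1466

d′ = 0.15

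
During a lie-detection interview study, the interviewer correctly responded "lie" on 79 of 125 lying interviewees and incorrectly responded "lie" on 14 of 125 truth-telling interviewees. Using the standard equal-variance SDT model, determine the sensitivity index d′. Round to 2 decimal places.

d′ = 1.55

H = 79/125 = 0.6320
FA = 14/125 = 0.1120
z(H) = z(0.6320) = 0.3372
z(FA) = z(0.1120) = -1.2160
d' = z(H) − z(FA) = 0.3372 − (-1.2160) = 1.5532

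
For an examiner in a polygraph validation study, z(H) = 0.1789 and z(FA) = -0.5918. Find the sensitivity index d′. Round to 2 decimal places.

d′ = 0.77

d' = z(H) − z(FA) = 0.1789 − (-0.5918) = 0.7707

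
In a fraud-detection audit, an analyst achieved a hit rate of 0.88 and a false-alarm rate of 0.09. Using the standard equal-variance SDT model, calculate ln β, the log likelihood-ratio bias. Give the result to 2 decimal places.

z(H) = z(0.88) = 1.175
z(FA) = z(0.09) = -1.341
ln β = −½·[z(H)² − z(FA)²] = −0.5 × (1.381 − 1.798) = 0.2085

ln β = 0.21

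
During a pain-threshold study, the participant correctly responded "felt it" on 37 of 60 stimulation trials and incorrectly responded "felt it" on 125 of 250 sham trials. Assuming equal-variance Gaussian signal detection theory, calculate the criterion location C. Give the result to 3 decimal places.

H = 37/60 = 0.6167
FA = 125/250 = 0.5000
z(0.6167) = 0.2968, z(0.5000) = 0.0000
c = −½·[z(H) + z(FA)] = −0.5 × (0.2968 + 0.0000) = -0.1484
c < 0: the participant has a liberal response bias.

C = -0.148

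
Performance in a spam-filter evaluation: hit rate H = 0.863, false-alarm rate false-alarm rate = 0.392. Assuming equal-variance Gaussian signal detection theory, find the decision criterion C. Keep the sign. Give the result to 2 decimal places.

C = -0.41

z(0.863) = 1.0939, z(0.392) = -0.2741
c = −½·[z(H) + z(FA)] = −0.5 × (1.0939 + (-0.2741)) = -0.4099
c < 0: the classifier has a liberal response bias.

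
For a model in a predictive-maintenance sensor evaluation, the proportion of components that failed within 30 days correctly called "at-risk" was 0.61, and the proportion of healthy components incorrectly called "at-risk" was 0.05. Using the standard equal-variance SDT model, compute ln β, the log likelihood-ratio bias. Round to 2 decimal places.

ln β = 1.31

z(H) = 0.279
z(FA) = -1.645
ln β = −½·[z(H)² − z(FA)²] = −0.5 × (0.078 − 2.706) = 1.314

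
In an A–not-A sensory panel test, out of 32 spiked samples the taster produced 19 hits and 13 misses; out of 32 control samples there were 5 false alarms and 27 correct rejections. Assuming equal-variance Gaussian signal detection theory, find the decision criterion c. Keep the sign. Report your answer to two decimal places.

c = 0.39

H = 19/32 = 0.5938
FA = 5/32 = 0.1562
Φ⁻¹(H) = Φ⁻¹(0.5938) = 0.2373
Φ⁻¹(FA) = Φ⁻¹(0.1562) = -1.0102
c = −½·[z(H) + z(FA)] = −0.5 × (0.2373 + (-1.0102)) = 0.38645
c > 0: the taster has a conservative response bias.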